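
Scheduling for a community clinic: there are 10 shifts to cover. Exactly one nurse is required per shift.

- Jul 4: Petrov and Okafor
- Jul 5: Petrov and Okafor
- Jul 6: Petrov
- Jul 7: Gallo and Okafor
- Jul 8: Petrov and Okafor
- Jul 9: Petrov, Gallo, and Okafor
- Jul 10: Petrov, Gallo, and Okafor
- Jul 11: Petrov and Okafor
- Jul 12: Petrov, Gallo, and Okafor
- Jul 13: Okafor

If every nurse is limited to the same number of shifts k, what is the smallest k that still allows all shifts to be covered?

With 3 nurses and 10 worker-slots to fill, someone must work at least ⌈10/3⌉ = 4 shifts, so k ≥ 4.
k = 4 works: Jul 4→Petrov, Jul 5→Petrov, Jul 6→Petrov, Jul 7→Gallo, Jul 8→Petrov, Jul 9→Gallo, Jul 10→Gallo, Jul 11→Okafor, Jul 12→Gallo, Jul 13→Okafor.
Loads: Petrov 4, Gallo 4, Okafor 2 — all ≤ 4.

4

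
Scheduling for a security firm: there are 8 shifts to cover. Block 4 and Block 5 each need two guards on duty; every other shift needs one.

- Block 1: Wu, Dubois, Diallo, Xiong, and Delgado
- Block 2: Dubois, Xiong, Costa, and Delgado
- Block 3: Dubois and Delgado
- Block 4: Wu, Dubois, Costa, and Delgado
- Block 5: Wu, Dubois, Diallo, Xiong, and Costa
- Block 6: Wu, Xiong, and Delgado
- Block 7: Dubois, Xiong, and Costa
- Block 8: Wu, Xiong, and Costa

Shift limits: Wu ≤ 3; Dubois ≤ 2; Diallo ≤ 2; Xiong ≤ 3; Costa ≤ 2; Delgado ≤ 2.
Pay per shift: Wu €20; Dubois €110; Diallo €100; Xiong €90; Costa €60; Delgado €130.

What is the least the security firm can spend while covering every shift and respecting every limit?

Picking the cheapest available guard for each shift independently would cost €450, but that ignores the shift limits.
An optimal schedule: Block 1→Xiong, Block 2→Xiong, Block 3→Dubois, Block 4→Wu+Costa, Block 5→Xiong+Diallo, Block 6→Wu, Block 7→Costa, Block 8→Wu.
Total: 90 + 90 + 110 + 20 + 60 + 90 + 100 + 20 + 60 + 20 = €660.

€660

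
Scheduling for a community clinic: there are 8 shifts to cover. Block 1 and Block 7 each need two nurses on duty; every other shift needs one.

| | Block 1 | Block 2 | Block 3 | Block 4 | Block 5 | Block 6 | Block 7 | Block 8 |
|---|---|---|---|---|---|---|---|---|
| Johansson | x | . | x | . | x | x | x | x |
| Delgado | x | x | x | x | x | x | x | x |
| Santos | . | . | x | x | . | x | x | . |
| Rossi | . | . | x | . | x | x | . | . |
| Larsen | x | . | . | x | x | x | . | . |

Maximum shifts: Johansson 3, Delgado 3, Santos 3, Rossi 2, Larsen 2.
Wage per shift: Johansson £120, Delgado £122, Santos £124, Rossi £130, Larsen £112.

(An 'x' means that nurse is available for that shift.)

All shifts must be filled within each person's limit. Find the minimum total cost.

£1198

Block 2 can only be covered by Delgado, so that assignment is forced.
Picking the cheapest available nurse for each shift independently would cost £1172, but that ignores the shift limits.
An optimal schedule: Block 1→Larsen+Johansson, Block 2→Delgado, Block 3→Santos, Block 4→Larsen, Block 5→Delgado, Block 6→Santos, Block 7→Johansson+Delgado, Block 8→Johansson.
Total: 112 + 120 + 122 + 124 + 112 + 122 + 124 + 120 + 122 + 120 = £1198.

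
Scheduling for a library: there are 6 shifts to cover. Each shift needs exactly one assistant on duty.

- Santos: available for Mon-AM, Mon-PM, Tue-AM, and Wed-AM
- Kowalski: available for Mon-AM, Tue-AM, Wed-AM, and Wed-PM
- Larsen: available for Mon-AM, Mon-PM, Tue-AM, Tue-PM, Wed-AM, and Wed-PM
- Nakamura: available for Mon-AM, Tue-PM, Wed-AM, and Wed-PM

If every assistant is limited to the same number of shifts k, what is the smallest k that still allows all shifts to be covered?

With 4 assistants and 6 worker-slots to fill, someone must work at least ⌈6/4⌉ = 2 shifts, so k ≥ 2.
k = 2 works: Mon-AM→Kowalski, Mon-PM→Santos, Tue-AM→Santos, Tue-PM→Larsen, Wed-AM→Larsen, Wed-PM→Kowalski.
Loads: Santos 2, Kowalski 2, Larsen 2, Nakamura 0 — all ≤ 2.

2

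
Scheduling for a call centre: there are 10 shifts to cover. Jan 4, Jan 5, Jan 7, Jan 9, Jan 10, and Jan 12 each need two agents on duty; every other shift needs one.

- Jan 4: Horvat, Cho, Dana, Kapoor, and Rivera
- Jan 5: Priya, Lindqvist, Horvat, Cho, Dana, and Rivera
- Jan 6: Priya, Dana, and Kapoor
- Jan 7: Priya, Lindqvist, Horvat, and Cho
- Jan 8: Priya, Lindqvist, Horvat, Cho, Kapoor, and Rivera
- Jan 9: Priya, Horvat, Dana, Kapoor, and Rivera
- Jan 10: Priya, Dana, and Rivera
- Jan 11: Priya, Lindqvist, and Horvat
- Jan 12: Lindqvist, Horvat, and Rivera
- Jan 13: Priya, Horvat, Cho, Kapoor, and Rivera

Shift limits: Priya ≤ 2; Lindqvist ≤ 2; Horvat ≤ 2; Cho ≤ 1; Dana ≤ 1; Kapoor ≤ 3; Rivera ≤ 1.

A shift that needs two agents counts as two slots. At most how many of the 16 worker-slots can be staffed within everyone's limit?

12

Total capacity across all agents is 2+2+2+1+1+3+1 = 12, and 16 slots are needed, so at most 12 can be filled.
An assignment achieving 12: Jan 4→Kapoor+Rivera, Jan 6→Priya, Jan 7→Horvat+Cho, Jan 9→Kapoor, Jan 10→Priya+Dana, Jan 11→Lindqvist, Jan 12→Lindqvist+Horvat, Jan 13→Kapoor.
Loads: Priya 2/2, Lindqvist 2/2, Horvat 2/2, Cho 1/1, Dana 1/1, Kapoor 3/3, Rivera 1/1.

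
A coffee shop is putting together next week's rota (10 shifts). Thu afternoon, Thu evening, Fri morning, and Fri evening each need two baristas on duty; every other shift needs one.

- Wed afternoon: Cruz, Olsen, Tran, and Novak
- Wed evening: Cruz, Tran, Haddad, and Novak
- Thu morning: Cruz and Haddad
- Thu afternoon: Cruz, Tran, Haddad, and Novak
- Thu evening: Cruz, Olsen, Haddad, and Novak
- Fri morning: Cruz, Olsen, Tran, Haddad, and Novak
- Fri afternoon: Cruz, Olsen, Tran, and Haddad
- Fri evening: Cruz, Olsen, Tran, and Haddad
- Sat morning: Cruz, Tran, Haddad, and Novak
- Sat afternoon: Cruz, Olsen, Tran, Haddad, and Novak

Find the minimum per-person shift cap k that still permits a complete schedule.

With 5 baristas and 14 worker-slots to fill, someone must work at least ⌈14/5⌉ = 3 shifts, so k ≥ 3.
k = 3 works: Wed afternoon→Cruz, Wed evening→Cruz, Thu morning→Cruz, Thu afternoon→Tran+Haddad, Thu evening→Olsen+Novak, Fri morning→Haddad+Novak, Fri afternoon→Olsen, Fri evening→Tran+Haddad, Sat morning→Tran, Sat afternoon→Olsen.
Loads: Cruz 3, Olsen 3, Tran 3, Haddad 3, Novak 2 — all ≤ 3.

3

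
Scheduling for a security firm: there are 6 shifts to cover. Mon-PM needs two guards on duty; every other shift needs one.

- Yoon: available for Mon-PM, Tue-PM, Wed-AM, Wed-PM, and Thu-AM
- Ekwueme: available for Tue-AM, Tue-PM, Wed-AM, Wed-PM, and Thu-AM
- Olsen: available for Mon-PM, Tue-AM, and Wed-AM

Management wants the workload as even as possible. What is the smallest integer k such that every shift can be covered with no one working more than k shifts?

With 3 guards and 7 worker-slots to fill, someone must work at least ⌈7/3⌉ = 3 shifts, so k ≥ 3.
k = 3 works: Mon-PM→Yoon+Olsen, Tue-AM→Ekwueme, Tue-PM→Yoon, Wed-AM→Ekwueme, Wed-PM→Yoon, Thu-AM→Ekwueme.
Loads: Yoon 3, Ekwueme 3, Olsen 1 — all ≤ 3.

3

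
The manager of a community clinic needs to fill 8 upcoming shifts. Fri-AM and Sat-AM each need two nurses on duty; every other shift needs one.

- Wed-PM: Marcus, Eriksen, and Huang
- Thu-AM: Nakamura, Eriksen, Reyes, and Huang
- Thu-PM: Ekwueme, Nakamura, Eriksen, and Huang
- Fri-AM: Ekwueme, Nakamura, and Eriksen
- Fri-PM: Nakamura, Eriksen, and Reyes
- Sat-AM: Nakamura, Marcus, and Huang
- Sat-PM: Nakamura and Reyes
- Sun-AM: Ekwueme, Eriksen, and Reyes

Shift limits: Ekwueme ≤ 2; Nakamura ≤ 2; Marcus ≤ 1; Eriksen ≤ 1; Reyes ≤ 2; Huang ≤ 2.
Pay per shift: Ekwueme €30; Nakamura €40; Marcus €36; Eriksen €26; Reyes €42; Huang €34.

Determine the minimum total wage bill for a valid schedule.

€354

Picking the cheapest available nurse for each shift independently would cost €296, but that ignores the shift limits.
An optimal schedule: Wed-PM→Marcus, Thu-AM→Reyes, Thu-PM→Huang, Fri-AM→Ekwueme+Eriksen, Fri-PM→Reyes, Sat-AM→Nakamura+Huang, Sat-PM→Nakamura, Sun-AM→Ekwueme.
Total: 36 + 42 + 34 + 30 + 26 + 42 + 40 + 34 + 40 + 30 = €354.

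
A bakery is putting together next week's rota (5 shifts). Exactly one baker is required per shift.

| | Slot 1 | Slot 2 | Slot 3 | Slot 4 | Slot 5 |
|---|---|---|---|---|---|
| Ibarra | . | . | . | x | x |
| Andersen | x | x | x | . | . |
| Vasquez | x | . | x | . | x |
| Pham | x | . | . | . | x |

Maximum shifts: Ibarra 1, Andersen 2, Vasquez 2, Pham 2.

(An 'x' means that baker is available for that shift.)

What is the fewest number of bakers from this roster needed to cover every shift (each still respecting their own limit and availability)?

3

5 slots to fill and no one can take more than 2, so at least ⌈5/2⌉ = 3 bakers are needed.
Ibarra, Andersen, and Vasquez alone can cover everything: Slot 1→Andersen, Slot 2→Andersen, Slot 3→Vasquez, Slot 4→Ibarra, Slot 5→Vasquez.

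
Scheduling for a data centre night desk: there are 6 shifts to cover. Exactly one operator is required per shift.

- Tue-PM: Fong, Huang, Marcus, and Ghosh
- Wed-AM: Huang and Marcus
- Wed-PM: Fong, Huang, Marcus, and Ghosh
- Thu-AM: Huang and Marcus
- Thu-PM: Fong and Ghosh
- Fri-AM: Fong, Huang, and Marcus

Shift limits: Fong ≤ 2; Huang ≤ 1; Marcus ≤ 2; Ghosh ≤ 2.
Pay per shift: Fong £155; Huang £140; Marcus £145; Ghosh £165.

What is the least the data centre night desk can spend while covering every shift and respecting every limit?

Picking the cheapest available operator for each shift independently would cost £855, but that ignores the shift limits.
An optimal schedule: Tue-PM→Marcus, Wed-AM→Huang, Wed-PM→Ghosh, Thu-AM→Marcus, Thu-PM→Fong, Fri-AM→Fong.
Total: 145 + 140 + 165 + 145 + 155 + 155 = £905.

£905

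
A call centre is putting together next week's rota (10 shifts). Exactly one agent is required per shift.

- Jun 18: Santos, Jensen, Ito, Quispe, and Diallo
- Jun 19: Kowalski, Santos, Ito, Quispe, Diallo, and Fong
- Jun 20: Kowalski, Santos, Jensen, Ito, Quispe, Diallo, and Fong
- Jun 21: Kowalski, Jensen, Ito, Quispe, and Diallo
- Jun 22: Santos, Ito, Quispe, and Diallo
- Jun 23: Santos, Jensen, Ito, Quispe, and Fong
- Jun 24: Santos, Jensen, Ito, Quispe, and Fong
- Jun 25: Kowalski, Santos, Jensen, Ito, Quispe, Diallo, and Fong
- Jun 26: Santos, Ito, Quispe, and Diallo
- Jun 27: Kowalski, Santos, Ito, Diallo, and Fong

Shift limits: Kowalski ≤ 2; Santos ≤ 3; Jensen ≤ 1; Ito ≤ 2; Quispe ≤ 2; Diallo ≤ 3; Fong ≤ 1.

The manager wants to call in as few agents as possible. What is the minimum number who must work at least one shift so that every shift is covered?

10 slots to fill and no one can take more than 3, so at least ⌈10/3⌉ = 4 agents are needed.
Kowalski, Santos, Ito, and Diallo alone can cover everything: Jun 18→Santos, Jun 19→Kowalski, Jun 20→Diallo, Jun 21→Kowalski, Jun 22→Ito, Jun 23→Santos, Jun 24→Santos, Jun 25→Diallo, Jun 26→Ito, Jun 27→Diallo.

4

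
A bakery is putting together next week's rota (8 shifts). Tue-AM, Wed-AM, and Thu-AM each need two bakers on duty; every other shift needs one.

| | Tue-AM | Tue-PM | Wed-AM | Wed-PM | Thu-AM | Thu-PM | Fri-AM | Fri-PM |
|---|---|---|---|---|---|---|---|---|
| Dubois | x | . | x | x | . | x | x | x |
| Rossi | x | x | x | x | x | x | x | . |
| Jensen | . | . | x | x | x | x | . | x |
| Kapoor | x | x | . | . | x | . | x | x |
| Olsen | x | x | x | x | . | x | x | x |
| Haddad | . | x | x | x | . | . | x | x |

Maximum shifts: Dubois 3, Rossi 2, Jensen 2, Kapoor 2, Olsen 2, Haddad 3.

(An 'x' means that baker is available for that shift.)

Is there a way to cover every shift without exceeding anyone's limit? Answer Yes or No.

One valid schedule: Tue-AM→Kapoor+Olsen, Tue-PM→Rossi, Wed-AM→Olsen+Haddad, Wed-PM→Dubois, Thu-AM→Rossi+Jensen, Thu-PM→Dubois, Fri-AM→Dubois, Fri-PM→Jensen.
Loads: Dubois 3/3, Rossi 2/2, Jensen 2/2, Kapoor 1/2, Olsen 2/2, Haddad 1/3 — all within limits.

Yes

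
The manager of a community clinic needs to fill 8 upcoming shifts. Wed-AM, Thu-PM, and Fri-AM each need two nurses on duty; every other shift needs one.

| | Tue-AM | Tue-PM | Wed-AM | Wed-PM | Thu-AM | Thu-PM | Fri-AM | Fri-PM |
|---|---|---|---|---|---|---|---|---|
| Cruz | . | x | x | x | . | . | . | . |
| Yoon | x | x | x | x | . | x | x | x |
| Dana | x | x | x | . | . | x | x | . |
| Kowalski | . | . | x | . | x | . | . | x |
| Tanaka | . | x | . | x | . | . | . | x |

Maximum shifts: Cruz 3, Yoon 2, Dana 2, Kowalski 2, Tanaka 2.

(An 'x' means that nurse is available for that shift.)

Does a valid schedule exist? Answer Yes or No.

No

Total capacity is 11 and 11 slots are needed, so capacity alone doesn't rule it out.
Shifts {Tue-AM, Thu-PM, Fri-AM} need 5 worker-slots in total, but the nurses available for any of those shifts (Yoon and Dana) can supply at most 4 among them. So no valid schedule exists.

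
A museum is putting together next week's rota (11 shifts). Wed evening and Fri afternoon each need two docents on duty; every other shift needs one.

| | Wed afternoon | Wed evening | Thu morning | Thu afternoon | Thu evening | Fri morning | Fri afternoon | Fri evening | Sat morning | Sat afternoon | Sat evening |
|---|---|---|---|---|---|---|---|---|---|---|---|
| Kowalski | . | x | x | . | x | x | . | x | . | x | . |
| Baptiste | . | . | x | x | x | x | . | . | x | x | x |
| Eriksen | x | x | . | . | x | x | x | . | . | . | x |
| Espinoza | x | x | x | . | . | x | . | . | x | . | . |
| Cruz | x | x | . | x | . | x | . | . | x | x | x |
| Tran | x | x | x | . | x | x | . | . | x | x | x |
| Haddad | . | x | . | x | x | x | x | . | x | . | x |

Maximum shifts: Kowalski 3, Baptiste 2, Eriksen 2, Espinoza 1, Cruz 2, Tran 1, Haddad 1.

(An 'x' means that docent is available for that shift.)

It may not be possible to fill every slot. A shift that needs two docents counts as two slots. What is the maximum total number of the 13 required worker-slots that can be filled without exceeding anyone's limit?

Total capacity across all docents is 3+2+2+1+2+1+1 = 12, and 13 slots are needed, so at most 12 can be filled.
An assignment achieving 12: Wed afternoon→Eriksen, Wed evening→Cruz+Tran, Thu morning→Kowalski, Thu afternoon→Baptiste, Thu evening→Baptiste, Fri afternoon→Eriksen+Haddad, Fri evening→Kowalski, Sat morning→Espinoza, Sat afternoon→Kowalski, Sat evening→Cruz.
Loads: Kowalski 3/3, Baptiste 2/2, Eriksen 2/2, Espinoza 1/1, Cruz 2/2, Tran 1/1, Haddad 1/1.

12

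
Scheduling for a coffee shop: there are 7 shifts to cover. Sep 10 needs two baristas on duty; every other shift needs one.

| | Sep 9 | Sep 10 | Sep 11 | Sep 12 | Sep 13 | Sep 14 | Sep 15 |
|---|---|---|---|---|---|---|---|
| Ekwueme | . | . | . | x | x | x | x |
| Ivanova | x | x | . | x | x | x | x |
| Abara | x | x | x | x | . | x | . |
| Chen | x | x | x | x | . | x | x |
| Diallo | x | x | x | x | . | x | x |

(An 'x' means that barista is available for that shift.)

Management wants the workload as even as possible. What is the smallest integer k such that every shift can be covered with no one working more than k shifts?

With 5 baristas and 8 worker-slots to fill, someone must work at least ⌈8/5⌉ = 2 shifts, so k ≥ 2.
k = 2 works: Sep 9→Ivanova, Sep 10→Chen+Diallo, Sep 11→Abara, Sep 12→Ivanova, Sep 13→Ekwueme, Sep 14→Abara, Sep 15→Ekwueme.
Loads: Ekwueme 2, Ivanova 2, Abara 2, Chen 1, Diallo 1 — all ≤ 2.

2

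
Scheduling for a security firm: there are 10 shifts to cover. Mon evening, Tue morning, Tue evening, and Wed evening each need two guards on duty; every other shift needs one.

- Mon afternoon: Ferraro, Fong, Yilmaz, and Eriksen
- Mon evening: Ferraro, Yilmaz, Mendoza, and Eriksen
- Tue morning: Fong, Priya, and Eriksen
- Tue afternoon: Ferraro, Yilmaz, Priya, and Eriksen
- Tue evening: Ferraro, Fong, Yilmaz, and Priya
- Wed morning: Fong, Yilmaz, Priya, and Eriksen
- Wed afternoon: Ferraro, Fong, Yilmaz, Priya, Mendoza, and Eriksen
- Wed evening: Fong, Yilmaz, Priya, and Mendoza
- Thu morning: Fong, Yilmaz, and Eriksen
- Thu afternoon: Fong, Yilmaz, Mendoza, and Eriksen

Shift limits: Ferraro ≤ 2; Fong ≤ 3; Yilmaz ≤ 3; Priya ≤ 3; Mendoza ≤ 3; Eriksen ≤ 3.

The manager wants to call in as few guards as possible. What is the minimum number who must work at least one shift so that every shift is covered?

5

14 slots to fill and no one can take more than 3, so at least ⌈14/3⌉ = 5 guards are needed.
Ferraro, Fong, Yilmaz, Priya, and Mendoza alone can cover everything: Mon afternoon→Ferraro, Mon evening→Ferraro+Yilmaz, Tue morning→Fong+Priya, Tue afternoon→Yilmaz, Tue evening→Yilmaz+Priya, Wed morning→Fong, Wed afternoon→Mendoza, Wed evening→Priya+Mendoza, Thu morning→Fong, Thu afternoon→Mendoza.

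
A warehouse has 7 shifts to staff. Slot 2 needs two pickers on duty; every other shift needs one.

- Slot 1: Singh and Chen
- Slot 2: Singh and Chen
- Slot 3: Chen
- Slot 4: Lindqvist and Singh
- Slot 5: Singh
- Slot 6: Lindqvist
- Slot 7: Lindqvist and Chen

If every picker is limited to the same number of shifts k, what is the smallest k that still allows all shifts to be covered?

3

With 3 pickers and 8 worker-slots to fill, someone must work at least ⌈8/3⌉ = 3 shifts, so k ≥ 3.
k = 3 works: Slot 1→Singh, Slot 2→Singh+Chen, Slot 3→Chen, Slot 4→Lindqvist, Slot 5→Singh, Slot 6→Lindqvist, Slot 7→Lindqvist.
Loads: Lindqvist 3, Singh 3, Chen 2 — all ≤ 3.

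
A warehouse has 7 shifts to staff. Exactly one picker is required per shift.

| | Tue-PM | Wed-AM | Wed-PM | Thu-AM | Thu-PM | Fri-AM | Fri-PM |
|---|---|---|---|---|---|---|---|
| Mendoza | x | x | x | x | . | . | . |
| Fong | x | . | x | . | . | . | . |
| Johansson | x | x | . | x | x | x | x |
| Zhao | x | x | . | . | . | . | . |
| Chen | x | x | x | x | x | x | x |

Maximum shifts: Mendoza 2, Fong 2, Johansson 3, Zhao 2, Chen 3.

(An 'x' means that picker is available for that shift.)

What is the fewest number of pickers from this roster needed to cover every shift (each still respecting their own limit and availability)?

3

7 slots to fill and no one can take more than 3, so at least ⌈7/3⌉ = 3 pickers are needed.
Mendoza, Fong, and Johansson alone can cover everything: Tue-PM→Fong, Wed-AM→Mendoza, Wed-PM→Fong, Thu-AM→Mendoza, Thu-PM→Johansson, Fri-AM→Johansson, Fri-PM→Johansson.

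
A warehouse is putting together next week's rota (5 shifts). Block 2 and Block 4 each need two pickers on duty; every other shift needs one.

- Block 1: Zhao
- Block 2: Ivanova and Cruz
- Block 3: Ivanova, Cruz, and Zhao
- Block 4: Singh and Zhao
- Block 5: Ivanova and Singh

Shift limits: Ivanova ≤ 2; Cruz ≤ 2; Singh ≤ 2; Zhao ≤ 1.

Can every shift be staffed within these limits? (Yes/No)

Total capacity is 7 and 7 slots are needed, so capacity alone doesn't rule it out.
Shifts {Block 1, Block 4} need 3 worker-slots in total, but the pickers available for any of those shifts (Singh and Zhao) can supply at most 2 among them. So no valid schedule exists.

No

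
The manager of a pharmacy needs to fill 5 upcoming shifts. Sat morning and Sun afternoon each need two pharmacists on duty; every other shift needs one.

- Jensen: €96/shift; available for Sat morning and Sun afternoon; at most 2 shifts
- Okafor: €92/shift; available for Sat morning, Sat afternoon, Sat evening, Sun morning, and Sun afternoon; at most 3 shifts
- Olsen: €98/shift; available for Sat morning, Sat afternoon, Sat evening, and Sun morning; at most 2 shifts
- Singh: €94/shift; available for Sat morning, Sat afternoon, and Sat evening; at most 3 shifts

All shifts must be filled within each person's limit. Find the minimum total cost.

Sun afternoon can only be covered by Jensen and Okafor, so that assignment is forced.
Picking the cheapest available pharmacist for each shift independently would cost €650, but that ignores the shift limits.
An optimal schedule: Sat morning→Okafor+Singh, Sat afternoon→Singh, Sat evening→Singh, Sun morning→Okafor, Sun afternoon→Okafor+Jensen.
Total: 92 + 94 + 94 + 94 + 92 + 92 + 96 = €654.

€654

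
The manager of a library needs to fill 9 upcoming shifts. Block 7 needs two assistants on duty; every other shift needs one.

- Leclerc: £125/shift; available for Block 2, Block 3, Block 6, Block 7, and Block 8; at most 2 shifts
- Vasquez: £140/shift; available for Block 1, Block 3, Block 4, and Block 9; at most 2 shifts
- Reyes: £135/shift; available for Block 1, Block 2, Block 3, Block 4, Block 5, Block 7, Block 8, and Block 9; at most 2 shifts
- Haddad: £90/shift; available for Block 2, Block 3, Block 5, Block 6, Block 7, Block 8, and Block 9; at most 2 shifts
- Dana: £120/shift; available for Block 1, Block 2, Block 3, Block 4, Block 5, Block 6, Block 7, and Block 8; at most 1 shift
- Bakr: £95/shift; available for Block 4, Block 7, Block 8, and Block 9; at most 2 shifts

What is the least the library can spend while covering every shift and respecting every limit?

Picking the cheapest available assistant for each shift independently would cost £940, but that ignores the shift limits.
An optimal schedule: Block 1→Dana, Block 2→Leclerc, Block 3→Vasquez, Block 4→Bakr, Block 5→Haddad, Block 6→Haddad, Block 7→Leclerc+Reyes, Block 8→Reyes, Block 9→Bakr.
Total: 120 + 125 + 140 + 95 + 90 + 90 + 125 + 135 + 135 + 95 = £1150.

£1150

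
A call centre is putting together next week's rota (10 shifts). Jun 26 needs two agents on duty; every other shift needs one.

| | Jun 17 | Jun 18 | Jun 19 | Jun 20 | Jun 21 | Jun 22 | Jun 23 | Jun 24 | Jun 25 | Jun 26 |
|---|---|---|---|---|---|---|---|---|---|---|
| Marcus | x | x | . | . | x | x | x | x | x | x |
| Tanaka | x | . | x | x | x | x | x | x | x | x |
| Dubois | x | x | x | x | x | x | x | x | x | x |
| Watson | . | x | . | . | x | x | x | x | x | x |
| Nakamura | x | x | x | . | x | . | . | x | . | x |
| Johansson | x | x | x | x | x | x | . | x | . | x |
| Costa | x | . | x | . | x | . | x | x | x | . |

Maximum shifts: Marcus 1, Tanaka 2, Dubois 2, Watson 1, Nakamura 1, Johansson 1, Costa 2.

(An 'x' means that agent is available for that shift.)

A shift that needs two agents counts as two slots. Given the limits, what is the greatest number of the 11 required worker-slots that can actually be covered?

10

Total capacity across all agents is 1+2+2+1+1+1+2 = 10, and 11 slots are needed, so at most 10 can be filled.
An assignment achieving 10: Jun 17→Nakamura, Jun 18→Marcus, Jun 19→Tanaka, Jun 20→Tanaka, Jun 21→Costa, Jun 22→Dubois, Jun 23→Dubois, Jun 24→Costa, Jun 25→Watson, Jun 26→Johansson.
Loads: Marcus 1/1, Tanaka 2/2, Dubois 2/2, Watson 1/1, Nakamura 1/1, Johansson 1/1, Costa 2/2.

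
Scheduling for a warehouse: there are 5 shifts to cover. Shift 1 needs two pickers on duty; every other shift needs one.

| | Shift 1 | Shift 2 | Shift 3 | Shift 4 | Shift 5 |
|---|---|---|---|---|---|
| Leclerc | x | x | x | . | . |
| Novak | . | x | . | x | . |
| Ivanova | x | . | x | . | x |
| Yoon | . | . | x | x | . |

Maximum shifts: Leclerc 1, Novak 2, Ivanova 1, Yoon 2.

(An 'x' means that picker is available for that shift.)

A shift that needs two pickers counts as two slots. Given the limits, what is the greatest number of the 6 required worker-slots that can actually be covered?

5

Total capacity across all pickers is 1+2+1+2 = 6, and 6 slots are needed, so at most 6 can be filled.
Shifts {Shift 1, Shift 5} need 3 slots but only Leclerc and Ivanova are available for them, supplying at most 2 — so at least 1 slot must go unfilled.
An assignment achieving 5: Shift 1→Leclerc, Shift 2→Novak, Shift 3→Yoon, Shift 4→Novak, Shift 5→Ivanova.
Loads: Leclerc 1/1, Novak 2/2, Ivanova 1/1, Yoon 1/2.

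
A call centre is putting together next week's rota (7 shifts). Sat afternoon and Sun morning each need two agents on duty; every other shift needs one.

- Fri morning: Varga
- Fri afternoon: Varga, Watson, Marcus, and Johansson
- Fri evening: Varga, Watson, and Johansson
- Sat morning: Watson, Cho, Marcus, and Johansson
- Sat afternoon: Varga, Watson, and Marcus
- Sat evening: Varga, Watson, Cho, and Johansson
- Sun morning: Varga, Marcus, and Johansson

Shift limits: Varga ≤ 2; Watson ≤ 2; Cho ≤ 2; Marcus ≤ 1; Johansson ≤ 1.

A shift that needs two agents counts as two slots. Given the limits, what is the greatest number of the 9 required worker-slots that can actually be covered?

Total capacity across all agents is 2+2+2+1+1 = 8, and 9 slots are needed, so at most 8 can be filled.
An assignment achieving 8: Fri morning→Varga, Fri afternoon→Watson, Fri evening→Varga, Sat morning→Cho, Sat afternoon→Watson+Marcus, Sat evening→Cho, Sun morning→Johansson.
Loads: Varga 2/2, Watson 2/2, Cho 2/2, Marcus 1/1, Johansson 1/1.

8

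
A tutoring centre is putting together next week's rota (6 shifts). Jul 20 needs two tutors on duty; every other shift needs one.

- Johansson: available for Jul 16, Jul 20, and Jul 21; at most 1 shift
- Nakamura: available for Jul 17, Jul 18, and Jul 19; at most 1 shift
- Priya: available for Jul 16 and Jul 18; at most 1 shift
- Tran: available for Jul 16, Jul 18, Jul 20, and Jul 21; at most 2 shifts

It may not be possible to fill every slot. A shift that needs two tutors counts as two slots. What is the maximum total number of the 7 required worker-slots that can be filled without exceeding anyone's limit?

Total capacity across all tutors is 1+1+1+2 = 5, and 7 slots are needed, so at most 5 can be filled.
An assignment achieving 5: Jul 16→Priya, Jul 17→Nakamura, Jul 20→Johansson+Tran, Jul 21→Tran.
Loads: Johansson 1/1, Nakamura 1/1, Priya 1/1, Tran 2/2.

5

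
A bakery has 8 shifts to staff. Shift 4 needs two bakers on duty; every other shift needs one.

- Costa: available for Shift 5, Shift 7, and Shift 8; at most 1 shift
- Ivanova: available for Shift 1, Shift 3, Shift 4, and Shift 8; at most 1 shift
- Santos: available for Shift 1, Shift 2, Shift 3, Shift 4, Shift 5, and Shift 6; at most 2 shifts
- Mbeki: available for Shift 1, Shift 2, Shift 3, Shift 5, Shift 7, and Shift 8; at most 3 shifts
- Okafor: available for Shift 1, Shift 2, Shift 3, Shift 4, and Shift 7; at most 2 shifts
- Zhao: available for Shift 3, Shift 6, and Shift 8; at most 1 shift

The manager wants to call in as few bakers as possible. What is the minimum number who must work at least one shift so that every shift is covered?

9 slots to fill and no one can take more than 3, so at least ⌈9/3⌉ = 3 bakers are needed.
Any 4 bakers together have capacity at most 3+2+2+1 = 8 < 9 slots, so 4 can never suffice.
Costa, Ivanova, Santos, Mbeki, and Okafor alone can cover everything: Shift 1→Mbeki, Shift 2→Santos, Shift 3→Okafor, Shift 4→Ivanova+Okafor, Shift 5→Costa, Shift 6→Santos, Shift 7→Mbeki, Shift 8→Mbeki.

5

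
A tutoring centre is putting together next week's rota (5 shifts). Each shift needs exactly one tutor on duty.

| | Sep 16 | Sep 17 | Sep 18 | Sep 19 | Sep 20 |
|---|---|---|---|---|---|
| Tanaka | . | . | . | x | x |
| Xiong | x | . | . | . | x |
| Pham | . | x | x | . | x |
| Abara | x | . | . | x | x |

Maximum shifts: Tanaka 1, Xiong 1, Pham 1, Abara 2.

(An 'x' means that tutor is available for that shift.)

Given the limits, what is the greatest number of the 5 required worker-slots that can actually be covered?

Total capacity across all tutors is 1+1+1+2 = 5, and 5 slots are needed, so at most 5 can be filled.
Shifts {Sep 17, Sep 18} need 2 slots but only Pham are available for them, supplying at most 1 — so at least 1 slot must go unfilled.
An assignment achieving 4: Sep 16→Xiong, Sep 17→Pham, Sep 19→Tanaka, Sep 20→Abara.
Loads: Tanaka 1/1, Xiong 1/1, Pham 1/1, Abara 1/2.

4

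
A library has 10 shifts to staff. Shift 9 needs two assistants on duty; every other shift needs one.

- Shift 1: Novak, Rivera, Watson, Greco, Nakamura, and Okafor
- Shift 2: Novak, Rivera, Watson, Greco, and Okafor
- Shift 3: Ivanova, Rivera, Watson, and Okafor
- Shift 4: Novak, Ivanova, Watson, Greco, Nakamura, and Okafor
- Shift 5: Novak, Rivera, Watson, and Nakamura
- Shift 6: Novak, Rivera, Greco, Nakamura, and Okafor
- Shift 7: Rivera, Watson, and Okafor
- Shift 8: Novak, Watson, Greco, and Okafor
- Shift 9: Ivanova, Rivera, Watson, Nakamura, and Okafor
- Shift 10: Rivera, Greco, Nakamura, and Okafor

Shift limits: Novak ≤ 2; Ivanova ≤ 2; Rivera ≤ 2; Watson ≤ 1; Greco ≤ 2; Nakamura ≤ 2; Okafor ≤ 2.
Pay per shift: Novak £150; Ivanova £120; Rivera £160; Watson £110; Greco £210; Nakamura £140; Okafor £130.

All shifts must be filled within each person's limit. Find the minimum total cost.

Picking the cheapest available assistant for each shift independently would cost £1260, but that ignores the shift limits.
An optimal schedule: Shift 1→Rivera, Shift 2→Novak, Shift 3→Ivanova, Shift 4→Novak, Shift 5→Nakamura, Shift 6→Nakamura, Shift 7→Watson, Shift 8→Okafor, Shift 9→Ivanova+Rivera, Shift 10→Okafor.
Total: 160 + 150 + 120 + 150 + 140 + 140 + 110 + 130 + 120 + 160 + 130 = £1510.

£1510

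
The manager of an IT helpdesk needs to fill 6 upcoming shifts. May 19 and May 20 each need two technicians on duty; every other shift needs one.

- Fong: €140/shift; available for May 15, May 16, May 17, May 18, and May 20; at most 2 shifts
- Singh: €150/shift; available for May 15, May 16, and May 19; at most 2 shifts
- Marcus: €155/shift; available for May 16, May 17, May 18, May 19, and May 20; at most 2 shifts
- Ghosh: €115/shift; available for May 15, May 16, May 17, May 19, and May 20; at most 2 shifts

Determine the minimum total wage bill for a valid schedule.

€1120

Picking the cheapest available technician for each shift independently would cost €1005, but that ignores the shift limits.
An optimal schedule: May 15→Fong, May 16→Singh, May 17→Marcus, May 18→Fong, May 19→Singh+Ghosh, May 20→Marcus+Ghosh.
Total: 140 + 150 + 155 + 140 + 150 + 115 + 155 + 115 = €1120.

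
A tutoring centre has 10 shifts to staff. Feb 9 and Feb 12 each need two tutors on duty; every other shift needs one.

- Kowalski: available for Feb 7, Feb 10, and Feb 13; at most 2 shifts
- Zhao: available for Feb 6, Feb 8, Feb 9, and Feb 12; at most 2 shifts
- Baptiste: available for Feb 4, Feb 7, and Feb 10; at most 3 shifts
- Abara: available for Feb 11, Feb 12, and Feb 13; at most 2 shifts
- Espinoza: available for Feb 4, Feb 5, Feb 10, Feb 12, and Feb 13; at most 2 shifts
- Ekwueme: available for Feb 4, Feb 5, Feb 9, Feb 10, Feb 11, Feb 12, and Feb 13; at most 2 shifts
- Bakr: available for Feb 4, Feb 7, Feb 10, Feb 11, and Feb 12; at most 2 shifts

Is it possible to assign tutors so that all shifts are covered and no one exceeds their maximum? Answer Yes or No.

Total capacity is 15 and 12 slots are needed, so capacity alone doesn't rule it out.
Shifts {Feb 6, Feb 8, Feb 9} need 4 worker-slots in total, but the tutors available for any of those shifts (Zhao and Ekwueme) can supply at most 3 among them. So no valid schedule exists.

No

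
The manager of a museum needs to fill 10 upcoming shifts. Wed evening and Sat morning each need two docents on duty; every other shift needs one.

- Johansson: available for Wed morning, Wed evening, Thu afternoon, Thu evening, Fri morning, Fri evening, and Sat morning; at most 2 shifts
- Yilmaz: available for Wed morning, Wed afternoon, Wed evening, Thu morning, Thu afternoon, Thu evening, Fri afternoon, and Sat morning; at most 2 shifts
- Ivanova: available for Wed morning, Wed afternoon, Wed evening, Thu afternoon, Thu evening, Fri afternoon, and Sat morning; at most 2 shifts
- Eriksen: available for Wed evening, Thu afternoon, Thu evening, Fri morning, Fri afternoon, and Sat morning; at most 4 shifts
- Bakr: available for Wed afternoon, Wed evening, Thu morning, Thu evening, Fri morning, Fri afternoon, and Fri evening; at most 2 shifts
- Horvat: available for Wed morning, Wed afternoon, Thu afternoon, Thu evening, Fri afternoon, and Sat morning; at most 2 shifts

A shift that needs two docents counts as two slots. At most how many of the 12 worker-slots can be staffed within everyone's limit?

12

Total capacity across all docents is 2+2+2+4+2+2 = 14, and 12 slots are needed, so at most 12 can be filled.
An assignment achieving 12: Wed morning→Yilmaz, Wed afternoon→Ivanova, Wed evening→Ivanova+Eriksen, Thu morning→Yilmaz, Thu afternoon→Eriksen, Thu evening→Bakr, Fri morning→Johansson, Fri afternoon→Eriksen, Fri evening→Johansson, Sat morning→Eriksen+Horvat.
Loads: Johansson 2/2, Yilmaz 2/2, Ivanova 2/2, Eriksen 4/4, Bakr 1/2, Horvat 1/2.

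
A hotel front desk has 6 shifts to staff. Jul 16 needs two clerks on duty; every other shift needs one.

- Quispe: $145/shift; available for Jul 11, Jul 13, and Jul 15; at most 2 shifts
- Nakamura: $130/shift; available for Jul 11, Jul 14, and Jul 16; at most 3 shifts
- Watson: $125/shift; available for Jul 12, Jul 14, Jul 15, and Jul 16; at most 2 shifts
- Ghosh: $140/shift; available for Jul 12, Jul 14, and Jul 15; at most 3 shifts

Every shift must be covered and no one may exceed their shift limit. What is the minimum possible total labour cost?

$925

Jul 13 can only be covered by Quispe, so that assignment is forced.
Jul 16 can only be covered by Nakamura and Watson, so that assignment is forced.
Picking the cheapest available clerk for each shift independently would cost $905, but that ignores the shift limits.
An optimal schedule: Jul 11→Nakamura, Jul 12→Watson, Jul 13→Quispe, Jul 14→Nakamura, Jul 15→Ghosh, Jul 16→Watson+Nakamura.
Total: 130 + 125 + 145 + 130 + 140 + 125 + 130 = $925.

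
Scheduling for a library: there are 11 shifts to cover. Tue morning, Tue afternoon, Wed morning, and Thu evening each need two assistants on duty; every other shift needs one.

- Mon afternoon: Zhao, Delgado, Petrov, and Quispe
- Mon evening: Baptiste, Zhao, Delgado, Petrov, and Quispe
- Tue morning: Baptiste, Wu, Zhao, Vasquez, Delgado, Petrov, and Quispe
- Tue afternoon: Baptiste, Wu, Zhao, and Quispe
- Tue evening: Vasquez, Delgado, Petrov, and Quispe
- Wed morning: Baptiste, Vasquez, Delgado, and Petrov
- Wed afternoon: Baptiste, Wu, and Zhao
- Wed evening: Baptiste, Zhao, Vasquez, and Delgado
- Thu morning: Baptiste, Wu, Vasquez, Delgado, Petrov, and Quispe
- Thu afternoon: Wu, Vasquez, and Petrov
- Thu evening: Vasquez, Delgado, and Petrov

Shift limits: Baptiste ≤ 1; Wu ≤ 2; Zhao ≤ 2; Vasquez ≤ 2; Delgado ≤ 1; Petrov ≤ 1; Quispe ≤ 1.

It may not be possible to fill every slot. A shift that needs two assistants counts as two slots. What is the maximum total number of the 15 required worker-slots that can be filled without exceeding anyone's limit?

10

Total capacity across all assistants is 1+2+2+2+1+1+1 = 10, and 15 slots are needed, so at most 10 can be filled.
An assignment achieving 10: Mon afternoon→Zhao, Mon evening→Quispe, Tue afternoon→Wu+Zhao, Tue evening→Vasquez, Wed morning→Petrov, Wed afternoon→Baptiste, Thu afternoon→Wu, Thu evening→Vasquez+Delgado.
Loads: Baptiste 1/1, Wu 2/2, Zhao 2/2, Vasquez 2/2, Delgado 1/1, Petrov 1/1, Quispe 1/1.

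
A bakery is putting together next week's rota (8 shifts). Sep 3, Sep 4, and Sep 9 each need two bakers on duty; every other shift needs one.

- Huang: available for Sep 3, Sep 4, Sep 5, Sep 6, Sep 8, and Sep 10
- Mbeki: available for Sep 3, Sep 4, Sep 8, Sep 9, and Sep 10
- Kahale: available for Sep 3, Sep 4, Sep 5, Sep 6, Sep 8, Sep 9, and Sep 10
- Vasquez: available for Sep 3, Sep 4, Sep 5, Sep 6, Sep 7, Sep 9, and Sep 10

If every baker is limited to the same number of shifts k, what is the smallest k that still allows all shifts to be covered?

With 4 bakers and 11 worker-slots to fill, someone must work at least ⌈11/4⌉ = 3 shifts, so k ≥ 3.
k = 3 works: Sep 3→Mbeki+Kahale, Sep 4→Kahale+Vasquez, Sep 5→Huang, Sep 6→Huang, Sep 7→Vasquez, Sep 8→Huang, Sep 9→Mbeki+Kahale, Sep 10→Mbeki.
Loads: Huang 3, Mbeki 3, Kahale 3, Vasquez 2 — all ≤ 3.

3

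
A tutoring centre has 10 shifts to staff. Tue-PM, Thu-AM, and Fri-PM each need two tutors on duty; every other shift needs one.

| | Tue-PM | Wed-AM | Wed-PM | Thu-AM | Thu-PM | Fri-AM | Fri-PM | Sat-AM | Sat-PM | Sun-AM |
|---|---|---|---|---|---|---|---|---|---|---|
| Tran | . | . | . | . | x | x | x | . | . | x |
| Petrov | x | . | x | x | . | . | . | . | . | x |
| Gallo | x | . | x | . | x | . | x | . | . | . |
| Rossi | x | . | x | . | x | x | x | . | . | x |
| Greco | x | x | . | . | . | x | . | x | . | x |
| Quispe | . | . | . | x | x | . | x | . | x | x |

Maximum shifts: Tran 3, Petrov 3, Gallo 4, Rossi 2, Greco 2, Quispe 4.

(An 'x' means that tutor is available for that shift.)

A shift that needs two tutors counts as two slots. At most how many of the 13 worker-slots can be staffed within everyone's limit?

Total capacity across all tutors is 3+3+4+2+2+4 = 18, and 13 slots are needed, so at most 13 can be filled.
An assignment achieving 13: Tue-PM→Petrov+Gallo, Wed-AM→Greco, Wed-PM→Petrov, Thu-AM→Petrov+Quispe, Thu-PM→Tran, Fri-AM→Tran, Fri-PM→Tran+Gallo, Sat-AM→Greco, Sat-PM→Quispe, Sun-AM→Rossi.
Loads: Tran 3/3, Petrov 3/3, Gallo 2/4, Rossi 1/2, Greco 2/2, Quispe 2/4.

13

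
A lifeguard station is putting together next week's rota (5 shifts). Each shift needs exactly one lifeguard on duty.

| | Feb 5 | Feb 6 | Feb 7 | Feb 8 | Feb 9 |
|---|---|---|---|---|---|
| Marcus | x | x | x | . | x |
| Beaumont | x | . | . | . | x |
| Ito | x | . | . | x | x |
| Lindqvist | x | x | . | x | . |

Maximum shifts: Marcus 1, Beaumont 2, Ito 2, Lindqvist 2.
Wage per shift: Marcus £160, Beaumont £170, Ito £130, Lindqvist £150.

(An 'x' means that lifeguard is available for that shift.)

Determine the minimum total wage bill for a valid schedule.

Feb 7 can only be covered by Marcus, so that assignment is forced.
Picking the cheapest available lifeguard for each shift independently would cost £700, but that ignores the shift limits.
An optimal schedule: Feb 5→Lindqvist, Feb 6→Lindqvist, Feb 7→Marcus, Feb 8→Ito, Feb 9→Ito.
Total: 150 + 150 + 160 + 130 + 130 = £720.

£720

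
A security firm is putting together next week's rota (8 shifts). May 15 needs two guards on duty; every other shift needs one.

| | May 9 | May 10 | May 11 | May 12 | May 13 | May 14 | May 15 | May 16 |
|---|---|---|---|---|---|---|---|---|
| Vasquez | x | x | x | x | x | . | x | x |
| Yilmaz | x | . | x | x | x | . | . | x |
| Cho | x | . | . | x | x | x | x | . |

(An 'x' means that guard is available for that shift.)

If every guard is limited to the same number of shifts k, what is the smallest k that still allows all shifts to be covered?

3

With 3 guards and 9 worker-slots to fill, someone must work at least ⌈9/3⌉ = 3 shifts, so k ≥ 3.
k = 3 works: May 9→Yilmaz, May 10→Vasquez, May 11→Vasquez, May 12→Yilmaz, May 13→Cho, May 14→Cho, May 15→Vasquez+Cho, May 16→Yilmaz.
Loads: Vasquez 3, Yilmaz 3, Cho 3 — all ≤ 3.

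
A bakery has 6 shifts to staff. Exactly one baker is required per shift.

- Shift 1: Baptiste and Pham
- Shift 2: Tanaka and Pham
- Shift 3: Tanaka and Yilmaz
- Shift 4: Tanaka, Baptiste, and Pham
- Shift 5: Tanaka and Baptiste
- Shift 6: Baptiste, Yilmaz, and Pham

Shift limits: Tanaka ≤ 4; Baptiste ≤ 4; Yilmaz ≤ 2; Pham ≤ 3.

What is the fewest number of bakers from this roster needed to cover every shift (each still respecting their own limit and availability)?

2

6 slots to fill and no one can take more than 4, so at least ⌈6/4⌉ = 2 bakers are needed.
Tanaka and Baptiste alone can cover everything: Shift 1→Baptiste, Shift 2→Tanaka, Shift 3→Tanaka, Shift 4→Tanaka, Shift 5→Tanaka, Shift 6→Baptiste.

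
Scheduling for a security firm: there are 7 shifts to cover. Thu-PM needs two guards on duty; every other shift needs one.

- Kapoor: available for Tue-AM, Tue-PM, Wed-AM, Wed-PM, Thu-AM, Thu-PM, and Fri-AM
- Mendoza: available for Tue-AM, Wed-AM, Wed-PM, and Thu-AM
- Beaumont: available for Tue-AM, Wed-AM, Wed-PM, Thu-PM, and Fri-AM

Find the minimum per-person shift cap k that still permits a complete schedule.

With 3 guards and 8 worker-slots to fill, someone must work at least ⌈8/3⌉ = 3 shifts, so k ≥ 3.
k = 3 works: Tue-AM→Mendoza, Tue-PM→Kapoor, Wed-AM→Mendoza, Wed-PM→Mendoza, Thu-AM→Kapoor, Thu-PM→Kapoor+Beaumont, Fri-AM→Beaumont.
Loads: Kapoor 3, Mendoza 3, Beaumont 2 — all ≤ 3.

3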